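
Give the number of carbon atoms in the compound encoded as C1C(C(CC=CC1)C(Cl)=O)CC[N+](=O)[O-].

The symbol for carbon appears 10 times in the SMILES. (Cl is a single chlorine, not C + l.)

10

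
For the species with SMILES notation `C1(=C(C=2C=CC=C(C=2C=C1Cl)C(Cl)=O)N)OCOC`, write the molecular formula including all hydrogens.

C13H11Cl2NO3

Heavy atoms from the SMILES: 13 C, 2 Cl, 1 N, 3 O.
Implicit hydrogens by atom environment:
  6 × C (aromatic): no H
  4 × C (aromatic): 1 H each → 4
  3 × O: no H
  2 × Cl: no H
  1 × C: 3 H
  1 × C: 2 H
  1 × C: no H
  1 × N: 2 H
  Total hydrogens = 11.
Molecular formula: C13H11Cl2NO3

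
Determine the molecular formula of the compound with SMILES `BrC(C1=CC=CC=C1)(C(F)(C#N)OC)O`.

C10H9BrFNO2

Heavy atoms from the SMILES: 1 Br, 10 C, 1 F, 1 N, 2 O.
Implicit hydrogens by atom environment:
  5 × C (aromatic): 1 H each → 5
  3 × C: no H
  1 × Br: no H
  1 × C: 3 H
  1 × C (aromatic): no H
  1 × F: no H
  1 × N: no H
  1 × O: 1 H
  1 × O: no H
  Total hydrogens = 9.
Molecular formula: C10H9BrFNO2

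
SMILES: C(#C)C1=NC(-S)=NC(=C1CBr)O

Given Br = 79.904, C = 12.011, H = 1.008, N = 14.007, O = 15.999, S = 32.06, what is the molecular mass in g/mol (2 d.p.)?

245.09

Molecular formula: C7H5BrN2OS.
M = 1×79.904 + 7×12.011 + 5×1.008 + 2×14.007 + 1×15.999 + 1×32.06 = 245.09 g/mol.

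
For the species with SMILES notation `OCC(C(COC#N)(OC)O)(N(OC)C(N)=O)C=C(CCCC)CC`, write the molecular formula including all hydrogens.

C16H29N3O6

Heavy atoms from the SMILES: 16 C, 3 N, 6 O.
Implicit hydrogens by atom environment:
  6 × C: 2 H each → 12
  5 × C: no H
  4 × C: 3 H each → 12
  4 × O: no H
  2 × N: no H
  2 × O: 1 H each → 2
  1 × C: 1 H
  1 × N: 2 H
  Total hydrogens = 29.
Molecular formula: C16H29N3O6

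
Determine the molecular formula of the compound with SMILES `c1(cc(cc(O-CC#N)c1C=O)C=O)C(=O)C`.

C12H9NO4

Heavy atoms from the SMILES: 12 C, 1 N, 4 O.
Implicit hydrogens by atom environment:
  4 × C (aromatic): no H
  4 × O: no H
  2 × C (aromatic): 1 H each → 2
  2 × C: 1 H each → 2
  2 × C: no H
  1 × C: 3 H
  1 × C: 2 H
  1 × N: no H
  Total hydrogens = 9.
Molecular formula: C12H9NO4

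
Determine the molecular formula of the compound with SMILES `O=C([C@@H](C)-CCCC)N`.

C7H15NO

Heavy atoms from the SMILES: 7 C, 1 N, 1 O.
Implicit hydrogens by atom environment:
  3 × C: 2 H each → 6
  2 × C: 3 H each → 6
  1 × C: 1 H
  1 × C: no H
  1 × N: 2 H
  1 × O: no H
  Total hydrogens = 15.
Molecular formula: C7H15NO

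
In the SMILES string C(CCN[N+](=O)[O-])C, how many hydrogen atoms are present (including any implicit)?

10

Hydrogens are implicit in SMILES; fill each atom to its normal valence:
  3 × C: 2 H each → 6
  1 × C: 3 H
  1 × N: 1 H
  1 × N (charge +1): no H
  1 × O: no H
  1 × O (charge -1): no H
  Total hydrogens = 10.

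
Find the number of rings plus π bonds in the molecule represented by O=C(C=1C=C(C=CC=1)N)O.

5

Molecular formula from the SMILES: C7H7NO2.
DoU = (2C + 2 + N − H − X)/2 = (2·7 + 2 + 1 − 7 − 0)/2 = 10/2 = 5.
(Structurally: 1 ring(s) + 4 π bond(s) = 5.)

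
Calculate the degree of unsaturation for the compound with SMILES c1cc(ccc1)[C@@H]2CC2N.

Molecular formula from the SMILES: C9H11N.
DoU = (2C + 2 + N − H − X)/2 = (2·9 + 2 + 1 − 11 − 0)/2 = 10/2 = 5.
(Structurally: 2 ring(s) + 3 π bond(s) = 5.)

5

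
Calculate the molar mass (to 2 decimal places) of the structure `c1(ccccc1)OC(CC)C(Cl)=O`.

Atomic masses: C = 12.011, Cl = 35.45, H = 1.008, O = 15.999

Molecular formula: C10H11ClO2.
M = 10×12.011 + 1×35.45 + 11×1.008 + 2×15.999 = 198.65 g/mol.

198.65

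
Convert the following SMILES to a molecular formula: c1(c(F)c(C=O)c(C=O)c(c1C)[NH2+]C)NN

Heavy atoms from the SMILES: 10 C, 1 F, 3 N, 2 O.
Implicit hydrogens by atom environment:
  6 × C (aromatic): no H
  2 × C: 3 H each → 6
  2 × C: 1 H each → 2
  2 × O: no H
  1 × F: no H
  1 × N (charge +1): 2 H
  1 × N: 2 H
  1 × N: 1 H
  Total hydrogens = 13.
Net charge +1.
Molecular formula: C10H13FN3O2+

C10H13FN3O2+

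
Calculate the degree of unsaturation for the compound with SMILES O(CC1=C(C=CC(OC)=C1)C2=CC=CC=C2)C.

8

Molecular formula from the SMILES: C15H16O2.
DoU = (2C + 2 + N − H − X)/2 = (2·15 + 2 + 0 − 16 − 0)/2 = 16/2 = 8.
(Structurally: 2 ring(s) + 6 π bond(s) = 8.)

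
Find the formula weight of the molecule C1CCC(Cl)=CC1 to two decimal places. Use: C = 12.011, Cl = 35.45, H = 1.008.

Molecular formula: C6H9Cl.
M = 6×12.011 + 1×35.45 + 9×1.008 = 116.59 g/mol.

116.59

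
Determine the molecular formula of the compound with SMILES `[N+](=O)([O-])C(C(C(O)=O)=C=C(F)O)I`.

Heavy atoms from the SMILES: 5 C, 1 F, 1 I, 1 N, 5 O.
Implicit hydrogens by atom environment:
  4 × C: no H
  2 × O: 1 H each → 2
  2 × O: no H
  1 × C: 1 H
  1 × F: no H
  1 × I: no H
  1 × N (charge +1): no H
  1 × O (charge -1): no H
  Total hydrogens = 3.
Molecular formula: C5H3FINO5

C5H3FINO5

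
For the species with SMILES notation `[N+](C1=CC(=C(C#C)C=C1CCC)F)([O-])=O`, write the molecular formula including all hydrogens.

Heavy atoms from the SMILES: 11 C, 1 F, 1 N, 2 O.
Implicit hydrogens by atom environment:
  4 × C (aromatic): no H
  2 × C: 2 H each → 4
  2 × C (aromatic): 1 H each → 2
  1 × C: 3 H
  1 × C: 1 H
  1 × C: no H
  1 × F: no H
  1 × N (charge +1): no H
  1 × O: no H
  1 × O (charge -1): no H
  Total hydrogens = 10.
Molecular formula: C11H10FNO2

C11H10FNO2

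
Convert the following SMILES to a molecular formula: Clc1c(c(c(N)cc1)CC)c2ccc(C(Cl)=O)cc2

C15H13Cl2NO

Heavy atoms from the SMILES: 15 C, 2 Cl, 1 N, 1 O.
Implicit hydrogens by atom environment:
  6 × C (aromatic): 1 H each → 6
  6 × C (aromatic): no H
  2 × Cl: no H
  1 × C: 3 H
  1 × C: 2 H
  1 × C: no H
  1 × N: 2 H
  1 × O: no H
  Total hydrogens = 13.
Molecular formula: C15H13Cl2NO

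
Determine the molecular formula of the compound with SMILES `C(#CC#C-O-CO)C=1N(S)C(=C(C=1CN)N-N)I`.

C10H11IN4O2S

Heavy atoms from the SMILES: 10 C, 1 I, 4 N, 2 O, 1 S.
Implicit hydrogens by atom environment:
  4 × C (aromatic): no H
  4 × C: no H
  2 × C: 2 H each → 4
  2 × N: 2 H each → 4
  1 × I: no H
  1 × N: 1 H
  1 × N (aromatic): no H
  1 × O: 1 H
  1 × O: no H
  1 × S: 1 H
  Total hydrogens = 11.
Molecular formula: C10H11IN4O2S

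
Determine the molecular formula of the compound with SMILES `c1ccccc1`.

C6H6

Heavy atoms from the SMILES: 6 C.
Implicit hydrogens by atom environment:
  6 × C (aromatic): 1 H each → 6
  Total hydrogens = 6.
Molecular formula: C6H6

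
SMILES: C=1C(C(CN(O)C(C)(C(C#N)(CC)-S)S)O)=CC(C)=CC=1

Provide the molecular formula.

C15H22N2O2S2

Heavy atoms from the SMILES: 15 C, 2 N, 2 O, 2 S.
Implicit hydrogens by atom environment:
  4 × C (aromatic): 1 H each → 4
  3 × C: 3 H each → 9
  3 × C: no H
  2 × C: 2 H each → 4
  2 × C (aromatic): no H
  2 × N: no H
  2 × O: 1 H each → 2
  2 × S: 1 H each → 2
  1 × C: 1 H
  Total hydrogens = 22.
Molecular formula: C15H22N2O2S2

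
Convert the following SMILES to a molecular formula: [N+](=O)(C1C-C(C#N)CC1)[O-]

C6H8N2O2

Heavy atoms from the SMILES: 6 C, 2 N, 2 O.
Implicit hydrogens by atom environment:
  3 × C: 2 H each → 6
  2 × C: 1 H each → 2
  1 × C: no H
  1 × N (charge +1): no H
  1 × N: no H
  1 × O: no H
  1 × O (charge -1): no H
  Total hydrogens = 8.
Molecular formula: C6H8N2O2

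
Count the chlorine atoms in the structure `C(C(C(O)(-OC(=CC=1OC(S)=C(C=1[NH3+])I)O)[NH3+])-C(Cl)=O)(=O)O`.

1

The symbol for chlorine appears 1 time in the SMILES.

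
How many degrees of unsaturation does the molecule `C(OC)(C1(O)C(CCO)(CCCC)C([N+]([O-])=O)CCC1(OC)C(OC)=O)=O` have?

4

Molecular formula from the SMILES: C17H29NO9.
DoU = (2C + 2 + N − H − X)/2 = (2·17 + 2 + 1 − 29 − 0)/2 = 8/2 = 4.
(Structurally: 1 ring(s) + 3 π bond(s) = 4.)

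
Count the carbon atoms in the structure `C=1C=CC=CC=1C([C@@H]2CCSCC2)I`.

The symbol for carbon appears 12 times in the SMILES.

12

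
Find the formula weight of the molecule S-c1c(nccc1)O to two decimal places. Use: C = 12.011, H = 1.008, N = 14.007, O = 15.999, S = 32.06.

127.16

Molecular formula: C5H5NOS.
M = 5×12.011 + 5×1.008 + 1×14.007 + 1×15.999 + 1×32.06 = 127.16 g/mol.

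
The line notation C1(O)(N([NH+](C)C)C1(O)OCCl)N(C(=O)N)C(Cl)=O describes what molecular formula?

Heavy atoms from the SMILES: 7 C, 2 Cl, 4 N, 5 O.
Implicit hydrogens by atom environment:
  4 × C: no H
  3 × O: no H
  2 × C: 3 H each → 6
  2 × Cl: no H
  2 × N: no H
  2 × O: 1 H each → 2
  1 × C: 2 H
  1 × N: 2 H
  1 × N (charge +1): 1 H
  Total hydrogens = 13.
Net charge +1.
Molecular formula: C7H13Cl2N4O5+

C7H13Cl2N4O5+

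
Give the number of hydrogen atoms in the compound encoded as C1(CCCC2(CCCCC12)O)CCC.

Hydrogens are implicit in SMILES; fill each atom to its normal valence:
  9 × C: 2 H each → 18
  2 × C: 1 H each → 2
  1 × C: 3 H
  1 × C: no H
  1 × O: 1 H
  Total hydrogens = 24.

24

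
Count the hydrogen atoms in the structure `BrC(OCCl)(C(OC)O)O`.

Hydrogens are implicit in SMILES; fill each atom to its normal valence:
  2 × O: 1 H each → 2
  2 × O: no H
  1 × Br: no H
  1 × C: 3 H
  1 × C: 2 H
  1 × C: 1 H
  1 × C: no H
  1 × Cl: no H
  Total hydrogens = 8.

8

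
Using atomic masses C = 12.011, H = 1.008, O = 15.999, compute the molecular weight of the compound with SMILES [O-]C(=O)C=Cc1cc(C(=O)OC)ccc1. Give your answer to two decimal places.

Molecular formula: C11H9O4-.
M = 11×12.011 + 9×1.008 + 4×15.999 = 205.19 g/mol.

205.19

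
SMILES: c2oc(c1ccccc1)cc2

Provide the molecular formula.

C10H8O

Heavy atoms from the SMILES: 10 C, 1 O.
Implicit hydrogens by atom environment:
  8 × C (aromatic): 1 H each → 8
  2 × C (aromatic): no H
  1 × O (aromatic): no H
  Total hydrogens = 8.
Molecular formula: C10H8O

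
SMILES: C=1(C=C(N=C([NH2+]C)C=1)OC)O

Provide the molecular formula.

C7H11N2O2+

Heavy atoms from the SMILES: 7 C, 2 N, 2 O.
Implicit hydrogens by atom environment:
  3 × C (aromatic): no H
  2 × C: 3 H each → 6
  2 × C (aromatic): 1 H each → 2
  1 × N (charge +1): 2 H
  1 × N (aromatic): no H
  1 × O: 1 H
  1 × O: no H
  Total hydrogens = 11.
Net charge +1.
Molecular formula: C7H11N2O2+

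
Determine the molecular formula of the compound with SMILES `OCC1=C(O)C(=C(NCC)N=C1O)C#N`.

Heavy atoms from the SMILES: 9 C, 3 N, 3 O.
Implicit hydrogens by atom environment:
  5 × C (aromatic): no H
  3 × O: 1 H each → 3
  2 × C: 2 H each → 4
  1 × C: 3 H
  1 × C: no H
  1 × N: 1 H
  1 × N (aromatic): no H
  1 × N: no H
  Total hydrogens = 11.
Molecular formula: C9H11N3O3

C9H11N3O3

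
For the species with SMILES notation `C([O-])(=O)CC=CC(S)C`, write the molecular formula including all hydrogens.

C6H9O2S-

Heavy atoms from the SMILES: 6 C, 2 O, 1 S.
Implicit hydrogens by atom environment:
  3 × C: 1 H each → 3
  1 × C: 3 H
  1 × C: 2 H
  1 × C: no H
  1 × O: no H
  1 × O (charge -1): no H
  1 × S: 1 H
  Total hydrogens = 9.
Net charge -1.
Molecular formula: C6H9O2S-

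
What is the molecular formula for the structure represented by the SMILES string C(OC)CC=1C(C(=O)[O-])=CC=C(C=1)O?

C10H11O4-

Heavy atoms from the SMILES: 10 C, 4 O.
Implicit hydrogens by atom environment:
  3 × C (aromatic): 1 H each → 3
  3 × C (aromatic): no H
  2 × C: 2 H each → 4
  2 × O: no H
  1 × C: 3 H
  1 × C: no H
  1 × O: 1 H
  1 × O (charge -1): no H
  Total hydrogens = 11.
Net charge -1.
Molecular formula: C10H11O4-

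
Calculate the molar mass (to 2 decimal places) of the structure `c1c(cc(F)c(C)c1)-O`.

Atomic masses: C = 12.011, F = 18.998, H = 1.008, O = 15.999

Molecular formula: C7H7FO.
M = 7×12.011 + 1×18.998 + 7×1.008 + 1×15.999 = 126.13 g/mol.

126.13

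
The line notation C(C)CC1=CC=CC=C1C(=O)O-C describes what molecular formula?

Heavy atoms from the SMILES: 11 C, 2 O.
Implicit hydrogens by atom environment:
  4 × C (aromatic): 1 H each → 4
  2 × C: 3 H each → 6
  2 × C: 2 H each → 4
  2 × C (aromatic): no H
  2 × O: no H
  1 × C: no H
  Total hydrogens = 14.
Molecular formula: C11H14O2

C11H14O2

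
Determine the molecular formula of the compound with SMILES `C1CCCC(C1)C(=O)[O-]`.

Heavy atoms from the SMILES: 7 C, 2 O.
Implicit hydrogens by atom environment:
  5 × C: 2 H each → 10
  1 × C: 1 H
  1 × C: no H
  1 × O: no H
  1 × O (charge -1): no H
  Total hydrogens = 11.
Net charge -1.
Molecular formula: C7H11O2-

C7H11O2-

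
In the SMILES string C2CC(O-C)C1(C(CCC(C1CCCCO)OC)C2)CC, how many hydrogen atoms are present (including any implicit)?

Hydrogens are implicit in SMILES; fill each atom to its normal valence:
  10 × C: 2 H each → 20
  4 × C: 1 H each → 4
  3 × C: 3 H each → 9
  2 × O: no H
  1 × C: no H
  1 × O: 1 H
  Total hydrogens = 34.

34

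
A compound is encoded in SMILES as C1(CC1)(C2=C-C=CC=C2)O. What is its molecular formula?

Heavy atoms from the SMILES: 9 C, 1 O.
Implicit hydrogens by atom environment:
  5 × C (aromatic): 1 H each → 5
  2 × C: 2 H each → 4
  1 × C: no H
  1 × C (aromatic): no H
  1 × O: 1 H
  Total hydrogens = 10.
Molecular formula: C9H10O

C9H10O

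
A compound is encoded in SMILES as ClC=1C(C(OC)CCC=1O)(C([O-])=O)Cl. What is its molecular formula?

Heavy atoms from the SMILES: 8 C, 2 Cl, 4 O.
Implicit hydrogens by atom environment:
  4 × C: no H
  2 × C: 2 H each → 4
  2 × Cl: no H
  2 × O: no H
  1 × C: 3 H
  1 × C: 1 H
  1 × O: 1 H
  1 × O (charge -1): no H
  Total hydrogens = 9.
Net charge -1.
Molecular formula: C8H9Cl2O4-

C8H9Cl2O4-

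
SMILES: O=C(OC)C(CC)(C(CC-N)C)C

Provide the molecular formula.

Heavy atoms from the SMILES: 10 C, 1 N, 2 O.
Implicit hydrogens by atom environment:
  4 × C: 3 H each → 12
  3 × C: 2 H each → 6
  2 × C: no H
  2 × O: no H
  1 × C: 1 H
  1 × N: 2 H
  Total hydrogens = 21.
Molecular formula: C10H21NO2

C10H21NO2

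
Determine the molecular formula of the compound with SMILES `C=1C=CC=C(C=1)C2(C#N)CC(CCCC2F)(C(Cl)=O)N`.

C15H16ClFN2O

Heavy atoms from the SMILES: 15 C, 1 Cl, 1 F, 2 N, 1 O.
Implicit hydrogens by atom environment:
  5 × C (aromatic): 1 H each → 5
  4 × C: 2 H each → 8
  4 × C: no H
  1 × C: 1 H
  1 × C (aromatic): no H
  1 × Cl: no H
  1 × F: no H
  1 × N: 2 H
  1 × N: no H
  1 × O: no H
  Total hydrogens = 16.
Molecular formula: C15H16ClFN2O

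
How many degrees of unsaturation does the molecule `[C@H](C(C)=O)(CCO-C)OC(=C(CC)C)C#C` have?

Molecular formula from the SMILES: C13H20O3.
DoU = (2C + 2 + N − H − X)/2 = (2·13 + 2 + 0 − 20 − 0)/2 = 8/2 = 4.
(Structurally: 0 ring(s) + 4 π bond(s) = 4.)

4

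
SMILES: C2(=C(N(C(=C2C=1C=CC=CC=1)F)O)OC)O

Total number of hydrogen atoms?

Hydrogens are implicit in SMILES; fill each atom to its normal valence:
  5 × C (aromatic): 1 H each → 5
  5 × C (aromatic): no H
  2 × O: 1 H each → 2
  1 × C: 3 H
  1 × F: no H
  1 × N (aromatic): no H
  1 × O: no H
  Total hydrogens = 10.

10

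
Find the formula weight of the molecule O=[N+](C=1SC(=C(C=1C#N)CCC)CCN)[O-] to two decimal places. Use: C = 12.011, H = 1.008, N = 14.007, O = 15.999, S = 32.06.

239.29

Molecular formula: C10H13N3O2S.
M = 10×12.011 + 13×1.008 + 3×14.007 + 2×15.999 + 1×32.06 = 239.29 g/mol.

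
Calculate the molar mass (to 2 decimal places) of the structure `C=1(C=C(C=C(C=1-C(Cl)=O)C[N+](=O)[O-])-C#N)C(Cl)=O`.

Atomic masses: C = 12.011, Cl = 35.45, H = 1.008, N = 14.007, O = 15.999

287.05

Molecular formula: C10H4Cl2N2O4.
M = 10×12.011 + 2×35.45 + 4×1.008 + 2×14.007 + 4×15.999 = 287.05 g/mol.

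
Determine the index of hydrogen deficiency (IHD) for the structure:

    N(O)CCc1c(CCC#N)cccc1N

Molecular formula from the SMILES: C11H15N3O.
DoU = (2C + 2 + N − H − X)/2 = (2·11 + 2 + 3 − 15 − 0)/2 = 12/2 = 6.
(Structurally: 1 ring(s) + 5 π bond(s) = 6.)

6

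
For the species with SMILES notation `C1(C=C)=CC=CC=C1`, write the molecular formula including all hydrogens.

Heavy atoms from the SMILES: 8 C.
Implicit hydrogens by atom environment:
  5 × C (aromatic): 1 H each → 5
  1 × C: 2 H
  1 × C: 1 H
  1 × C (aromatic): no H
  Total hydrogens = 8.
Molecular formula: C8H8

C8H8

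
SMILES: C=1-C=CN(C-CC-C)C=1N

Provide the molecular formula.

Heavy atoms from the SMILES: 8 C, 2 N.
Implicit hydrogens by atom environment:
  3 × C: 2 H each → 6
  3 × C (aromatic): 1 H each → 3
  1 × C: 3 H
  1 × C (aromatic): no H
  1 × N: 2 H
  1 × N (aromatic): no H
  Total hydrogens = 14.
Molecular formula: C8H14N2

C8H14N2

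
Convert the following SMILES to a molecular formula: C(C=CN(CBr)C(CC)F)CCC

Heavy atoms from the SMILES: 1 Br, 10 C, 1 F, 1 N.
Implicit hydrogens by atom environment:
  5 × C: 2 H each → 10
  3 × C: 1 H each → 3
  2 × C: 3 H each → 6
  1 × Br: no H
  1 × F: no H
  1 × N: no H
  Total hydrogens = 19.
Molecular formula: C10H19BrFN

C10H19BrFN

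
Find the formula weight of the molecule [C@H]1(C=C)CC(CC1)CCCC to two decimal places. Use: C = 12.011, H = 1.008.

152.28

Molecular formula: C11H20.
M = 11×12.011 + 20×1.008 = 152.28 g/mol.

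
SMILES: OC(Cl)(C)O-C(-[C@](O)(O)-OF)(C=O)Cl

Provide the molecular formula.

C5H7Cl2FO6

Heavy atoms from the SMILES: 5 C, 2 Cl, 1 F, 6 O.
Implicit hydrogens by atom environment:
  3 × C: no H
  3 × O: 1 H each → 3
  3 × O: no H
  2 × Cl: no H
  1 × C: 3 H
  1 × C: 1 H
  1 × F: no H
  Total hydrogens = 7.
Molecular formula: C5H7Cl2FO6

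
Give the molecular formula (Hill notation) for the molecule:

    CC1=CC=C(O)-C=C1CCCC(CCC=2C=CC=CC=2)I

C19H23IO

Heavy atoms from the SMILES: 19 C, 1 I, 1 O.
Implicit hydrogens by atom environment:
  8 × C (aromatic): 1 H each → 8
  5 × C: 2 H each → 10
  4 × C (aromatic): no H
  1 × C: 3 H
  1 × C: 1 H
  1 × I: no H
  1 × O: 1 H
  Total hydrogens = 23.
Molecular formula: C19H23IO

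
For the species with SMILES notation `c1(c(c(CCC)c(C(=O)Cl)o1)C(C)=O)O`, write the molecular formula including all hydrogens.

Heavy atoms from the SMILES: 10 C, 1 Cl, 4 O.
Implicit hydrogens by atom environment:
  4 × C (aromatic): no H
  2 × C: 3 H each → 6
  2 × C: 2 H each → 4
  2 × C: no H
  2 × O: no H
  1 × Cl: no H
  1 × O: 1 H
  1 × O (aromatic): no H
  Total hydrogens = 11.
Molecular formula: C10H11ClO4

C10H11ClO4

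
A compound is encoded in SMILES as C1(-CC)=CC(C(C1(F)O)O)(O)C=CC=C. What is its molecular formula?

Heavy atoms from the SMILES: 11 C, 1 F, 3 O.
Implicit hydrogens by atom environment:
  5 × C: 1 H each → 5
  3 × C: no H
  3 × O: 1 H each → 3
  2 × C: 2 H each → 4
  1 × C: 3 H
  1 × F: no H
  Total hydrogens = 15.
Molecular formula: C11H15FO3

C11H15FO3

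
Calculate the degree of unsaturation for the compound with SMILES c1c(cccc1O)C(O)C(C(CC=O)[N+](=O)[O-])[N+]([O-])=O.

Molecular formula from the SMILES: C11H12N2O7.
DoU = (2C + 2 + N − H − X)/2 = (2·11 + 2 + 2 − 12 − 0)/2 = 14/2 = 7.
(Structurally: 1 ring(s) + 6 π bond(s) = 7.)

7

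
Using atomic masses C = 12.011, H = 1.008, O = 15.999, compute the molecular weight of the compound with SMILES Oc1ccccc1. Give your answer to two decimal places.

94.11

Molecular formula: C6H6O.
M = 6×12.011 + 6×1.008 + 1×15.999 = 94.11 g/mol.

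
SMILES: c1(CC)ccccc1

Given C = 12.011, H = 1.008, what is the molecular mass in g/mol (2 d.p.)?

Molecular formula: C8H10.
M = 8×12.011 + 10×1.008 = 106.17 g/mol.

106.17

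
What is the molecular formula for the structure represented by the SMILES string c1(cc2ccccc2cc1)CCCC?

Heavy atoms from the SMILES: 14 C.
Implicit hydrogens by atom environment:
  7 × C (aromatic): 1 H each → 7
  3 × C: 2 H each → 6
  3 × C (aromatic): no H
  1 × C: 3 H
  Total hydrogens = 16.
Molecular formula: C14H16

C14H16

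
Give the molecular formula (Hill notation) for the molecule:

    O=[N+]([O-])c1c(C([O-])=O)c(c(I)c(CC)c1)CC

C11H11INO4-

Heavy atoms from the SMILES: 11 C, 1 I, 1 N, 4 O.
Implicit hydrogens by atom environment:
  5 × C (aromatic): no H
  2 × C: 3 H each → 6
  2 × C: 2 H each → 4
  2 × O: no H
  2 × O (charge -1): no H
  1 × C (aromatic): 1 H
  1 × C: no H
  1 × I: no H
  1 × N (charge +1): no H
  Total hydrogens = 11.
Net charge -1.
Molecular formula: C11H11INO4-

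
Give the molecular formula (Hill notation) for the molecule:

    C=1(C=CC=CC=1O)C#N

Heavy atoms from the SMILES: 7 C, 1 N, 1 O.
Implicit hydrogens by atom environment:
  4 × C (aromatic): 1 H each → 4
  2 × C (aromatic): no H
  1 × C: no H
  1 × N: no H
  1 × O: 1 H
  Total hydrogens = 5.
Molecular formula: C7H5NO

C7H5NO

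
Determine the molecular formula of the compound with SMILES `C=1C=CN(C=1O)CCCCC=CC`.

Heavy atoms from the SMILES: 11 C, 1 N, 1 O.
Implicit hydrogens by atom environment:
  4 × C: 2 H each → 8
  3 × C (aromatic): 1 H each → 3
  2 × C: 1 H each → 2
  1 × C: 3 H
  1 × C (aromatic): no H
  1 × N (aromatic): no H
  1 × O: 1 H
  Total hydrogens = 17.
Molecular formula: C11H17NO

C11H17NO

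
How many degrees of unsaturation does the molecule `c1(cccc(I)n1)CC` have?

Molecular formula from the SMILES: C7H8IN.
DoU = (2C + 2 + N − H − X)/2 = (2·7 + 2 + 1 − 8 − 1)/2 = 8/2 = 4.
(Structurally: 1 ring(s) + 3 π bond(s) = 4.)

4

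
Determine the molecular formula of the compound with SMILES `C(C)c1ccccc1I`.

C8H9I

Heavy atoms from the SMILES: 8 C, 1 I.
Implicit hydrogens by atom environment:
  4 × C (aromatic): 1 H each → 4
  2 × C (aromatic): no H
  1 × C: 3 H
  1 × C: 2 H
  1 × I: no H
  Total hydrogens = 9.
Molecular formula: C8H9I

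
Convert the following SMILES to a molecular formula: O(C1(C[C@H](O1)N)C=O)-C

Heavy atoms from the SMILES: 5 C, 1 N, 3 O.
Implicit hydrogens by atom environment:
  3 × O: no H
  2 × C: 1 H each → 2
  1 × C: 3 H
  1 × C: 2 H
  1 × C: no H
  1 × N: 2 H
  Total hydrogens = 9.
Molecular formula: C5H9NO3

C5H9NO3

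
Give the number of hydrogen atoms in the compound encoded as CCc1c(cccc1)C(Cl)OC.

Hydrogens are implicit in SMILES; fill each atom to its normal valence:
  4 × C (aromatic): 1 H each → 4
  2 × C: 3 H each → 6
  2 × C (aromatic): no H
  1 × C: 2 H
  1 × C: 1 H
  1 × Cl: no H
  1 × O: no H
  Total hydrogens = 13.

13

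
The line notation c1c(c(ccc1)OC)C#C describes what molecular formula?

Heavy atoms from the SMILES: 9 C, 1 O.
Implicit hydrogens by atom environment:
  4 × C (aromatic): 1 H each → 4
  2 × C (aromatic): no H
  1 × C: 3 H
  1 × C: 1 H
  1 × C: no H
  1 × O: no H
  Total hydrogens = 8.
Molecular formula: C9H8O

C9H8O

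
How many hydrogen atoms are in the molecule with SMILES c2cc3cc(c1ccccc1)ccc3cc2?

Hydrogens are implicit in SMILES; fill each atom to its normal valence:
  12 × C (aromatic): 1 H each → 12
  4 × C (aromatic): no H
  Total hydrogens = 12.

12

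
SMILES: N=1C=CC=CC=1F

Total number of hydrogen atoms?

Hydrogens are implicit in SMILES; fill each atom to its normal valence:
  4 × C (aromatic): 1 H each → 4
  1 × C (aromatic): no H
  1 × F: no H
  1 × N (aromatic): no H
  Total hydrogens = 4.

4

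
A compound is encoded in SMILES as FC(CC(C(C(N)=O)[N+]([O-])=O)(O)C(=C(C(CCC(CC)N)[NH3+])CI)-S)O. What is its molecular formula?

C14H27FIN4O5S+

Heavy atoms from the SMILES: 14 C, 1 F, 1 I, 4 N, 5 O, 1 S.
Implicit hydrogens by atom environment:
  5 × C: 2 H each → 10
  4 × C: 1 H each → 4
  4 × C: no H
  2 × N: 2 H each → 4
  2 × O: 1 H each → 2
  2 × O: no H
  1 × C: 3 H
  1 × F: no H
  1 × I: no H
  1 × N (charge +1): 3 H
  1 × N (charge +1): no H
  1 × O (charge -1): no H
  1 × S: 1 H
  Total hydrogens = 27.
Net charge +1.
Molecular formula: C14H27FIN4O5S+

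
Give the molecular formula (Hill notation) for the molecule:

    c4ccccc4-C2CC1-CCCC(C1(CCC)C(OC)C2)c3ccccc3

Heavy atoms from the SMILES: 26 C, 1 O.
Implicit hydrogens by atom environment:
  10 × C (aromatic): 1 H each → 10
  7 × C: 2 H each → 14
  4 × C: 1 H each → 4
  2 × C: 3 H each → 6
  2 × C (aromatic): no H
  1 × C: no H
  1 × O: no H
  Total hydrogens = 34.
Molecular formula: C26H34O

C26H34O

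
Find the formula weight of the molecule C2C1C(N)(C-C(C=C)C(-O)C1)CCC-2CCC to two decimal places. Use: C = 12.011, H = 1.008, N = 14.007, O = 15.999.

Molecular formula: C15H27NO.
M = 15×12.011 + 27×1.008 + 1×14.007 + 1×15.999 = 237.39 g/mol.

237.39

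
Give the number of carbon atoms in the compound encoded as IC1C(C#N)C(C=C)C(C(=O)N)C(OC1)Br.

10

The symbol for carbon appears 10 times in the SMILES.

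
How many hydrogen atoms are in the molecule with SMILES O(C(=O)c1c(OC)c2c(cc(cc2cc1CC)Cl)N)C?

16

Hydrogens are implicit in SMILES; fill each atom to its normal valence:
  7 × C (aromatic): no H
  3 × C: 3 H each → 9
  3 × C (aromatic): 1 H each → 3
  3 × O: no H
  1 × C: 2 H
  1 × C: no H
  1 × Cl: no H
  1 × N: 2 H
  Total hydrogens = 16.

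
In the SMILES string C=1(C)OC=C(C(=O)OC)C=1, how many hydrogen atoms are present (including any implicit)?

8

Hydrogens are implicit in SMILES; fill each atom to its normal valence:
  2 × C: 3 H each → 6
  2 × C (aromatic): 1 H each → 2
  2 × C (aromatic): no H
  2 × O: no H
  1 × C: no H
  1 × O (aromatic): no H
  Total hydrogens = 8.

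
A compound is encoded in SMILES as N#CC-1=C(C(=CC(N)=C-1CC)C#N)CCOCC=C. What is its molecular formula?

C15H17N3O

Heavy atoms from the SMILES: 15 C, 3 N, 1 O.
Implicit hydrogens by atom environment:
  5 × C: 2 H each → 10
  5 × C (aromatic): no H
  2 × C: no H
  2 × N: no H
  1 × C: 3 H
  1 × C (aromatic): 1 H
  1 × C: 1 H
  1 × N: 2 H
  1 × O: no H
  Total hydrogens = 17.
Molecular formula: C15H17N3O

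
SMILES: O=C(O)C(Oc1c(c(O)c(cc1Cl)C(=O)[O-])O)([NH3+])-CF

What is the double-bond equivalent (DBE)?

Molecular formula from the SMILES: C10H9ClFNO7.
DoU = (2C + 2 + N − H − X)/2 = (2·10 + 2 + 1 − 9 − 2)/2 = 12/2 = 6.
(Structurally: 1 ring(s) + 5 π bond(s) = 6.)

6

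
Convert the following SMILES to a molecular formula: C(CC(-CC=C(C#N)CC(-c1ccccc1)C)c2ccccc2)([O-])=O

Heavy atoms from the SMILES: 22 C, 1 N, 2 O.
Implicit hydrogens by atom environment:
  10 × C (aromatic): 1 H each → 10
  3 × C: 2 H each → 6
  3 × C: 1 H each → 3
  3 × C: no H
  2 × C (aromatic): no H
  1 × C: 3 H
  1 × N: no H
  1 × O: no H
  1 × O (charge -1): no H
  Total hydrogens = 22.
Net charge -1.
Molecular formula: C22H22NO2-

C22H22NO2-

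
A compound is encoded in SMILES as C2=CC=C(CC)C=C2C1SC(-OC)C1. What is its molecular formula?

C12H16OS

Heavy atoms from the SMILES: 12 C, 1 O, 1 S.
Implicit hydrogens by atom environment:
  4 × C (aromatic): 1 H each → 4
  2 × C: 3 H each → 6
  2 × C: 2 H each → 4
  2 × C: 1 H each → 2
  2 × C (aromatic): no H
  1 × O: no H
  1 × S: no H
  Total hydrogens = 16.
Molecular formula: C12H16OS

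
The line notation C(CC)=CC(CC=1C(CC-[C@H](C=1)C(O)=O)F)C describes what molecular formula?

C14H21FO2

Heavy atoms from the SMILES: 14 C, 1 F, 2 O.
Implicit hydrogens by atom environment:
  6 × C: 1 H each → 6
  4 × C: 2 H each → 8
  2 × C: 3 H each → 6
  2 × C: no H
  1 × F: no H
  1 × O: 1 H
  1 × O: no H
  Total hydrogens = 21.
Molecular formula: C14H21FO2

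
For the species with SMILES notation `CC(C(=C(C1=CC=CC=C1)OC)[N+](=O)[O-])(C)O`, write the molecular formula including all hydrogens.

C12H15NO4

Heavy atoms from the SMILES: 12 C, 1 N, 4 O.
Implicit hydrogens by atom environment:
  5 × C (aromatic): 1 H each → 5
  3 × C: 3 H each → 9
  3 × C: no H
  2 × O: no H
  1 × C (aromatic): no H
  1 × N (charge +1): no H
  1 × O: 1 H
  1 × O (charge -1): no H
  Total hydrogens = 15.
Molecular formula: C12H15NO4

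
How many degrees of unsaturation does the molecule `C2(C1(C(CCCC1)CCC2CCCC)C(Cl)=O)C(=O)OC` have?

Molecular formula from the SMILES: C17H27ClO3.
DoU = (2C + 2 + N − H − X)/2 = (2·17 + 2 + 0 − 27 − 1)/2 = 8/2 = 4.
(Structurally: 2 ring(s) + 2 π bond(s) = 4.)

4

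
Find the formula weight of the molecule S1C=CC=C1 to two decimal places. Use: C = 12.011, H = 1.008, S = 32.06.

Molecular formula: C4H4S.
M = 4×12.011 + 4×1.008 + 1×32.06 = 84.14 g/mol.

84.14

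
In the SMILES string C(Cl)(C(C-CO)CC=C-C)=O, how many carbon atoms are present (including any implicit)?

The symbol for carbon appears 8 times in the SMILES. (Cl is a single chlorine, not C + l.)

8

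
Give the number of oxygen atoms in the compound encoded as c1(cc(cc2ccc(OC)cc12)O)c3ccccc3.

2

The symbol for oxygen appears 2 times in the SMILES.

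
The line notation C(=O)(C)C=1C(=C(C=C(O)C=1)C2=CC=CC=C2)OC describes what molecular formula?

C15H14O3

Heavy atoms from the SMILES: 15 C, 3 O.
Implicit hydrogens by atom environment:
  7 × C (aromatic): 1 H each → 7
  5 × C (aromatic): no H
  2 × C: 3 H each → 6
  2 × O: no H
  1 × C: no H
  1 × O: 1 H
  Total hydrogens = 14.
Molecular formula: C15H14O3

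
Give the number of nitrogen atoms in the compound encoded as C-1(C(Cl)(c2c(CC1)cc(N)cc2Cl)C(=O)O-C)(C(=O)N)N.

The symbol for nitrogen appears 3 times in the SMILES.

3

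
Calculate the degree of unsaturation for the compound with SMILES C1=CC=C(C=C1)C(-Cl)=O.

Molecular formula from the SMILES: C7H5ClO.
DoU = (2C + 2 + N − H − X)/2 = (2·7 + 2 + 0 − 5 − 1)/2 = 10/2 = 5.
(Structurally: 1 ring(s) + 4 π bond(s) = 5.)

5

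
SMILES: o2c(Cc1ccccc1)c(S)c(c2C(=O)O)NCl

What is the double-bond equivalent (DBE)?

8

Molecular formula from the SMILES: C12H10ClNO3S.
DoU = (2C + 2 + N − H − X)/2 = (2·12 + 2 + 1 − 10 − 1)/2 = 16/2 = 8.
(Structurally: 2 ring(s) + 6 π bond(s) = 8.)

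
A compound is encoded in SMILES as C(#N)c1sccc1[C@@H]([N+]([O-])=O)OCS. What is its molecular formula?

C7H6N2O3S2

Heavy atoms from the SMILES: 7 C, 2 N, 3 O, 2 S.
Implicit hydrogens by atom environment:
  2 × C (aromatic): 1 H each → 2
  2 × C (aromatic): no H
  2 × O: no H
  1 × C: 2 H
  1 × C: 1 H
  1 × C: no H
  1 × N: no H
  1 × N (charge +1): no H
  1 × O (charge -1): no H
  1 × S: 1 H
  1 × S (aromatic): no H
  Total hydrogens = 6.
Molecular formula: C7H6N2O3S2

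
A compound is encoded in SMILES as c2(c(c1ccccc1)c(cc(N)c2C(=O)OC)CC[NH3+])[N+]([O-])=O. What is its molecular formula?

C16H18N3O4+

Heavy atoms from the SMILES: 16 C, 3 N, 4 O.
Implicit hydrogens by atom environment:
  6 × C (aromatic): 1 H each → 6
  6 × C (aromatic): no H
  3 × O: no H
  2 × C: 2 H each → 4
  1 × C: 3 H
  1 × C: no H
  1 × N (charge +1): 3 H
  1 × N: 2 H
  1 × N (charge +1): no H
  1 × O (charge -1): no H
  Total hydrogens = 18.
Net charge +1.
Molecular formula: C16H18N3O4+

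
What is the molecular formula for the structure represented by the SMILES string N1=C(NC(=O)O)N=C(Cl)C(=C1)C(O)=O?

Heavy atoms from the SMILES: 6 C, 1 Cl, 3 N, 4 O.
Implicit hydrogens by atom environment:
  3 × C (aromatic): no H
  2 × C: no H
  2 × N (aromatic): no H
  2 × O: 1 H each → 2
  2 × O: no H
  1 × C (aromatic): 1 H
  1 × Cl: no H
  1 × N: 1 H
  Total hydrogens = 4.
Molecular formula: C6H4ClN3O4

C6H4ClN3O4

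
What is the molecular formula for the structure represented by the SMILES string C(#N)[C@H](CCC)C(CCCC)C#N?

C11H18N2

Heavy atoms from the SMILES: 11 C, 2 N.
Implicit hydrogens by atom environment:
  5 × C: 2 H each → 10
  2 × C: 3 H each → 6
  2 × C: 1 H each → 2
  2 × C: no H
  2 × N: no H
  Total hydrogens = 18.
Molecular formula: C11H18N2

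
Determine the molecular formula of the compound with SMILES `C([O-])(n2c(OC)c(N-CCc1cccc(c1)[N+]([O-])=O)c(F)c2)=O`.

Heavy atoms from the SMILES: 14 C, 1 F, 3 N, 5 O.
Implicit hydrogens by atom environment:
  5 × C (aromatic): 1 H each → 5
  5 × C (aromatic): no H
  3 × O: no H
  2 × C: 2 H each → 4
  2 × O (charge -1): no H
  1 × C: 3 H
  1 × C: no H
  1 × F: no H
  1 × N: 1 H
  1 × N (aromatic): no H
  1 × N (charge +1): no H
  Total hydrogens = 13.
Net charge -1.
Molecular formula: C14H13FN3O5-

C14H13FN3O5-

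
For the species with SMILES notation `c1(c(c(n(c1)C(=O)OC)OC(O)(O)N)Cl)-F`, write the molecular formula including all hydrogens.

Heavy atoms from the SMILES: 7 C, 1 Cl, 1 F, 2 N, 5 O.
Implicit hydrogens by atom environment:
  3 × C (aromatic): no H
  3 × O: no H
  2 × C: no H
  2 × O: 1 H each → 2
  1 × C: 3 H
  1 × C (aromatic): 1 H
  1 × Cl: no H
  1 × F: no H
  1 × N: 2 H
  1 × N (aromatic): no H
  Total hydrogens = 8.
Molecular formula: C7H8ClFN2O5

C7H8ClFN2O5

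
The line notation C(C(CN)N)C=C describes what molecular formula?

Heavy atoms from the SMILES: 5 C, 2 N.
Implicit hydrogens by atom environment:
  3 × C: 2 H each → 6
  2 × C: 1 H each → 2
  2 × N: 2 H each → 4
  Total hydrogens = 12.
Molecular formula: C5H12N2

C5H12N2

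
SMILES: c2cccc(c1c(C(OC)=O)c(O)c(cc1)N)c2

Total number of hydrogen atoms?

13

Hydrogens are implicit in SMILES; fill each atom to its normal valence:
  7 × C (aromatic): 1 H each → 7
  5 × C (aromatic): no H
  2 × O: no H
  1 × C: 3 H
  1 × C: no H
  1 × N: 2 H
  1 × O: 1 H
  Total hydrogens = 13.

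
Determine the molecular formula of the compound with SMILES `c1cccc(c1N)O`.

C6H7NO

Heavy atoms from the SMILES: 6 C, 1 N, 1 O.
Implicit hydrogens by atom environment:
  4 × C (aromatic): 1 H each → 4
  2 × C (aromatic): no H
  1 × N: 2 H
  1 × O: 1 H
  Total hydrogens = 7.
Molecular formula: C6H7NO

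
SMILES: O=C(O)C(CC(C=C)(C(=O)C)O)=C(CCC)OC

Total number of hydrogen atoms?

Hydrogens are implicit in SMILES; fill each atom to its normal valence:
  5 × C: no H
  4 × C: 2 H each → 8
  3 × C: 3 H each → 9
  3 × O: no H
  2 × O: 1 H each → 2
  1 × C: 1 H
  Total hydrogens = 20.

20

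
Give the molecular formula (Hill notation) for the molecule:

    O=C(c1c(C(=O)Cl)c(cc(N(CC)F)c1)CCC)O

Heavy atoms from the SMILES: 13 C, 1 Cl, 1 F, 1 N, 3 O.
Implicit hydrogens by atom environment:
  4 × C (aromatic): no H
  3 × C: 2 H each → 6
  2 × C: 3 H each → 6
  2 × C (aromatic): 1 H each → 2
  2 × C: no H
  2 × O: no H
  1 × Cl: no H
  1 × F: no H
  1 × N: no H
  1 × O: 1 H
  Total hydrogens = 15.
Molecular formula: C13H15ClFNO3

C13H15ClFNO3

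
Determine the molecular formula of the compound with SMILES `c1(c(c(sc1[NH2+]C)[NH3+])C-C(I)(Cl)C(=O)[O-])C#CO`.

C10H11ClIN2O3S+

Heavy atoms from the SMILES: 10 C, 1 Cl, 1 I, 2 N, 3 O, 1 S.
Implicit hydrogens by atom environment:
  4 × C (aromatic): no H
  4 × C: no H
  1 × C: 3 H
  1 × C: 2 H
  1 × Cl: no H
  1 × I: no H
  1 × N (charge +1): 3 H
  1 × N (charge +1): 2 H
  1 × O: 1 H
  1 × O: no H
  1 × O (charge -1): no H
  1 × S (aromatic): no H
  Total hydrogens = 11.
Net charge +1.
Molecular formula: C10H11ClIN2O3S+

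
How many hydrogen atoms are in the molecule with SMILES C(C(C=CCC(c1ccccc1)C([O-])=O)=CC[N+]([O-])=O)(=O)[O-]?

Hydrogens are implicit in SMILES; fill each atom to its normal valence:
  5 × C (aromatic): 1 H each → 5
  4 × C: 1 H each → 4
  3 × C: no H
  3 × O: no H
  3 × O (charge -1): no H
  2 × C: 2 H each → 4
  1 × C (aromatic): no H
  1 × N (charge +1): no H
  Total hydrogens = 13.

13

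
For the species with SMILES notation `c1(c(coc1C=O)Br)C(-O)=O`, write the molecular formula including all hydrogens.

Heavy atoms from the SMILES: 1 Br, 6 C, 4 O.
Implicit hydrogens by atom environment:
  3 × C (aromatic): no H
  2 × O: no H
  1 × Br: no H
  1 × C (aromatic): 1 H
  1 × C: 1 H
  1 × C: no H
  1 × O: 1 H
  1 × O (aromatic): no H
  Total hydrogens = 3.
Molecular formula: C6H3BrO4

C6H3BrO4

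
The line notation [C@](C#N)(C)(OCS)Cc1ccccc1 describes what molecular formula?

Heavy atoms from the SMILES: 11 C, 1 N, 1 O, 1 S.
Implicit hydrogens by atom environment:
  5 × C (aromatic): 1 H each → 5
  2 × C: 2 H each → 4
  2 × C: no H
  1 × C: 3 H
  1 × C (aromatic): no H
  1 × N: no H
  1 × O: no H
  1 × S: 1 H
  Total hydrogens = 13.
Molecular formula: C11H13NOS

C11H13NOS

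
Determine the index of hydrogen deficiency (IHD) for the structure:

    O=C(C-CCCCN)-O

1

Molecular formula from the SMILES: C6H13NO2.
DoU = (2C + 2 + N − H − X)/2 = (2·6 + 2 + 1 − 13 − 0)/2 = 2/2 = 1.
(Structurally: 0 ring(s) + 1 π bond(s) = 1.)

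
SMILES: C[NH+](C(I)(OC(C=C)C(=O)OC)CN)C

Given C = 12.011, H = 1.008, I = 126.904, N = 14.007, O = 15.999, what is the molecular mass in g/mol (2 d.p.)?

Molecular formula: C9H18IN2O3+.
M = 9×12.011 + 18×1.008 + 1×126.904 + 2×14.007 + 3×15.999 = 329.16 g/mol.

329.16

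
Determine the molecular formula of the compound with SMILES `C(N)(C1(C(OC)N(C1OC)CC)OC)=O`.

Heavy atoms from the SMILES: 9 C, 2 N, 4 O.
Implicit hydrogens by atom environment:
  4 × C: 3 H each → 12
  4 × O: no H
  2 × C: 1 H each → 2
  2 × C: no H
  1 × C: 2 H
  1 × N: 2 H
  1 × N: no H
  Total hydrogens = 18.
Molecular formula: C9H18N2O4

C9H18N2O4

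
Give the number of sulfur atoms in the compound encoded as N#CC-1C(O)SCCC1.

The symbol for sulfur appears 1 time in the SMILES.

1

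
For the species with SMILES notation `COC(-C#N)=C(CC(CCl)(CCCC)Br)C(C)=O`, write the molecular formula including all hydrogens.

Heavy atoms from the SMILES: 1 Br, 13 C, 1 Cl, 1 N, 2 O.
Implicit hydrogens by atom environment:
  5 × C: 2 H each → 10
  5 × C: no H
  3 × C: 3 H each → 9
  2 × O: no H
  1 × Br: no H
  1 × Cl: no H
  1 × N: no H
  Total hydrogens = 19.
Molecular formula: C13H19BrClNO2

C13H19BrClNO2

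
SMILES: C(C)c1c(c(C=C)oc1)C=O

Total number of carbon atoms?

9

The symbol for carbon appears 9 times in the SMILES. Lowercase c denotes aromatic carbon and counts toward C.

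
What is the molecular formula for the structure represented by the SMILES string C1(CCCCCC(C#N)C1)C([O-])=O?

C10H14NO2-

Heavy atoms from the SMILES: 10 C, 1 N, 2 O.
Implicit hydrogens by atom environment:
  6 × C: 2 H each → 12
  2 × C: 1 H each → 2
  2 × C: no H
  1 × N: no H
  1 × O: no H
  1 × O (charge -1): no H
  Total hydrogens = 14.
Net charge -1.
Molecular formula: C10H14NO2-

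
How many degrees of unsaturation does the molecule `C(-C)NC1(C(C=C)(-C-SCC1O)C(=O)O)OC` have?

Molecular formula from the SMILES: C11H19NO4S.
DoU = (2C + 2 + N − H − X)/2 = (2·11 + 2 + 1 − 19 − 0)/2 = 6/2 = 3.
(Structurally: 1 ring(s) + 2 π bond(s) = 3.)

3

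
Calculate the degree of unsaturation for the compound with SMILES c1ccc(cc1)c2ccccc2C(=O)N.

Molecular formula from the SMILES: C13H11NO.
DoU = (2C + 2 + N − H − X)/2 = (2·13 + 2 + 1 − 11 − 0)/2 = 18/2 = 9.
(Structurally: 2 ring(s) + 7 π bond(s) = 9.)

9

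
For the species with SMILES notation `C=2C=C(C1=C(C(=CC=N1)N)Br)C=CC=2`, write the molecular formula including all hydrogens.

Heavy atoms from the SMILES: 1 Br, 11 C, 2 N.
Implicit hydrogens by atom environment:
  7 × C (aromatic): 1 H each → 7
  4 × C (aromatic): no H
  1 × Br: no H
  1 × N: 2 H
  1 × N (aromatic): no H
  Total hydrogens = 9.
Molecular formula: C11H9BrN2

C11H9BrN2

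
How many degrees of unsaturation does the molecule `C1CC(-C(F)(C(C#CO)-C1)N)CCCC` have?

Molecular formula from the SMILES: C12H20FNO.
DoU = (2C + 2 + N − H − X)/2 = (2·12 + 2 + 1 − 20 − 1)/2 = 6/2 = 3.
(Structurally: 1 ring(s) + 2 π bond(s) = 3.)

3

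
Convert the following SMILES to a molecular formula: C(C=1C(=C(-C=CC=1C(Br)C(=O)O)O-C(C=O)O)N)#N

C11H9BrN2O5

Heavy atoms from the SMILES: 1 Br, 11 C, 2 N, 5 O.
Implicit hydrogens by atom environment:
  4 × C (aromatic): no H
  3 × C: 1 H each → 3
  3 × O: no H
  2 × C (aromatic): 1 H each → 2
  2 × C: no H
  2 × O: 1 H each → 2
  1 × Br: no H
  1 × N: 2 H
  1 × N: no H
  Total hydrogens = 9.
Molecular formula: C11H9BrN2O5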